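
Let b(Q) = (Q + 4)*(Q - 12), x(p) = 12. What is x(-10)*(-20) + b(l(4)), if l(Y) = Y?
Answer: -304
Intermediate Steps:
b(Q) = (-12 + Q)*(4 + Q) (b(Q) = (4 + Q)*(-12 + Q) = (-12 + Q)*(4 + Q))
x(-10)*(-20) + b(l(4)) = 12*(-20) + (-48 + 4² - 8*4) = -240 + (-48 + 16 - 32) = -240 - 64 = -304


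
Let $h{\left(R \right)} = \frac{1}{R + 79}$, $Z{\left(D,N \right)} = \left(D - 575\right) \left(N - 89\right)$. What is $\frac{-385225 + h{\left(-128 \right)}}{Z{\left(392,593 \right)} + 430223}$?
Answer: $- \frac{18876026}{16561559} \approx -1.1397$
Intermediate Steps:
$Z{\left(D,N \right)} = \left(-575 + D\right) \left(-89 + N\right)$
$h{\left(R \right)} = \frac{1}{79 + R}$
$\frac{-385225 + h{\left(-128 \right)}}{Z{\left(392,593 \right)} + 430223} = \frac{-385225 + \frac{1}{79 - 128}}{\left(51175 - 340975 - 34888 + 392 \cdot 593\right) + 430223} = \frac{-385225 + \frac{1}{-49}}{\left(51175 - 340975 - 34888 + 232456\right) + 430223} = \frac{-385225 - \frac{1}{49}}{-92232 + 430223} = - \frac{18876026}{49 \cdot 337991} = \left(- \frac{18876026}{49}\right) \frac{1}{337991} = - \frac{18876026}{16561559}$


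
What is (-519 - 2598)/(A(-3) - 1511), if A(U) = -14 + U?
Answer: 3117/1528 ≈ 2.0399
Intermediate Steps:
(-519 - 2598)/(A(-3) - 1511) = (-519 - 2598)/((-14 - 3) - 1511) = -3117/(-17 - 1511) = -3117/(-1528) = -3117*(-1/1528) = 3117/1528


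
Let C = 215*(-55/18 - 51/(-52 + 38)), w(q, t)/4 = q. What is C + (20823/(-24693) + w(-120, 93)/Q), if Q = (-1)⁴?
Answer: -183865118/518553 ≈ -354.57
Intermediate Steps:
w(q, t) = 4*q
Q = 1
C = 7955/63 (C = 215*(-55*1/18 - 51/(-14)) = 215*(-55/18 - 51*(-1/14)) = 215*(-55/18 + 51/14) = 215*(37/63) = 7955/63 ≈ 126.27)
C + (20823/(-24693) + w(-120, 93)/Q) = 7955/63 + (20823/(-24693) + (4*(-120))/1) = 7955/63 + (20823*(-1/24693) - 480*1) = 7955/63 + (-6941/8231 - 480) = 7955/63 - 3957821/8231 = -183865118/518553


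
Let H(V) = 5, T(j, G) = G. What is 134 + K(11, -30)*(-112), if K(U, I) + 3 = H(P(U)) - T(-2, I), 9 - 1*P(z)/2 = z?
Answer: -3450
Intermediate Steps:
P(z) = 18 - 2*z
K(U, I) = 2 - I (K(U, I) = -3 + (5 - I) = 2 - I)
134 + K(11, -30)*(-112) = 134 + (2 - 1*(-30))*(-112) = 134 + (2 + 30)*(-112) = 134 + 32*(-112) = 134 - 3584 = -3450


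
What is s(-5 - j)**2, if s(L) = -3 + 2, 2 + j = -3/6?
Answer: 1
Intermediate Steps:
j = -5/2 (j = -2 - 3/6 = -2 - 3*1/6 = -2 - 1/2 = -5/2 ≈ -2.5000)
s(L) = -1
s(-5 - j)**2 = (-1)**2 = 1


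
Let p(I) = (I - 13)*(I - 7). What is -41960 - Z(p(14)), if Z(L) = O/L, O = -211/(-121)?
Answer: -35540331/847 ≈ -41960.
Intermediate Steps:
O = 211/121 (O = -211*(-1/121) = 211/121 ≈ 1.7438)
p(I) = (-13 + I)*(-7 + I)
Z(L) = 211/(121*L)
-41960 - Z(p(14)) = -41960 - 211/(121*(91 + 14**2 - 20*14)) = -41960 - 211/(121*(91 + 196 - 280)) = -41960 - 211/(121*7) = -41960 - 1*211/847 = -41960 - 211/847 = -35540331/847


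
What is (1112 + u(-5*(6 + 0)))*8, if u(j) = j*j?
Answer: 16096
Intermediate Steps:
u(j) = j²
(1112 + u(-5*(6 + 0)))*8 = (1112 + (-5*(6 + 0))²)*8 = (1112 + (-5*6)²)*8 = (1112 + (-30)²)*8 = (1112 + 900)*8 = 2012*8 = 16096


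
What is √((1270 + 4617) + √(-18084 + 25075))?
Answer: √(5887 + √6991) ≈ 77.270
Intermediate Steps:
√((1270 + 4617) + √(-18084 + 25075)) = √(5887 + √6991)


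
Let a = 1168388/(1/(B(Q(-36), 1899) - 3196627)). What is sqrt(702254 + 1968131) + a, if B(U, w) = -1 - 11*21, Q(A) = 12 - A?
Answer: -3735171693292 + sqrt(2670385) ≈ -3.7352e+12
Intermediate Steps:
B(U, w) = -232 (B(U, w) = -1 - 231 = -232)
a = -3735171693292 (a = 1168388/(1/(-232 - 3196627)) = 1168388/(1/(-3196859)) = 1168388/(-1/3196859) = 1168388*(-3196859) = -3735171693292)
sqrt(702254 + 1968131) + a = sqrt(702254 + 1968131) - 3735171693292 = sqrt(2670385) - 3735171693292 = -3735171693292 + sqrt(2670385)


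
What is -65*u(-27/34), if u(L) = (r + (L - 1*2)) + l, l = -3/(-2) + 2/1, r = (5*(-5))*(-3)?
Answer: -83655/17 ≈ -4920.9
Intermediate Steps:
r = 75 (r = -25*(-3) = 75)
l = 7/2 (l = -3*(-½) + 2*1 = 3/2 + 2 = 7/2 ≈ 3.5000)
u(L) = 153/2 + L (u(L) = (75 + (L - 1*2)) + 7/2 = (75 + (L - 2)) + 7/2 = (75 + (-2 + L)) + 7/2 = (73 + L) + 7/2 = 153/2 + L)
-65*u(-27/34) = -65*(153/2 - 27/34) = -65*1287/17 = -83655/17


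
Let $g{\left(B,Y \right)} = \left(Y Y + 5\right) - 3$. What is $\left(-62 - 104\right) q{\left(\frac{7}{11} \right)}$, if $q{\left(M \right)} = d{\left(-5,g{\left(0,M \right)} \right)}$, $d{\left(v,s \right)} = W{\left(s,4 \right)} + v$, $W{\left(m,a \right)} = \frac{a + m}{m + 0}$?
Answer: $\frac{112880}{291} \approx 387.9$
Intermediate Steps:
$W{\left(m,a \right)} = \frac{a + m}{m}$
$g{\left(B,Y \right)} = 2 + Y^{2}$ ($g{\left(B,Y \right)} = \left(Y^{2} + 5\right) - 3 = \left(5 + Y^{2}\right) - 3 = 2 + Y^{2}$)
$d{\left(v,s \right)} = v + \frac{4 + s}{s}$ ($d{\left(v,s \right)} = \frac{4 + s}{s} + v = v + \frac{4 + s}{s}$)
$q{\left(M \right)} = -4 + \frac{4}{2 + M^{2}}$ ($q{\left(M \right)} = 1 - 5 + \frac{4}{2 + M^{2}} = -4 + \frac{4}{2 + M^{2}}$)
$\left(-62 - 104\right) q{\left(\frac{7}{11} \right)} = \left(-62 - 104\right) \frac{4 \left(-1 - \left(\frac{7}{11}\right)^{2}\right)}{2 + \left(\frac{7}{11}\right)^{2}} = - 166 \frac{4 \left(-1 - \left(7 \cdot \frac{1}{11}\right)^{2}\right)}{2 + \left(7 \cdot \frac{1}{11}\right)^{2}} = - 166 \frac{4 \left(-1 - \left(\frac{7}{11}\right)^{2}\right)}{2 + \left(\frac{7}{11}\right)^{2}} = - 166 \frac{4 \left(-1 - \frac{49}{121}\right)}{2 + \frac{49}{121}} = - 166 \frac{4 \left(-1 - \frac{49}{121}\right)}{\frac{291}{121}} = - 166 \cdot 4 \cdot \frac{121}{291} \left(- \frac{170}{121}\right) = \left(-166\right) \left(- \frac{680}{291}\right) = \frac{112880}{291}$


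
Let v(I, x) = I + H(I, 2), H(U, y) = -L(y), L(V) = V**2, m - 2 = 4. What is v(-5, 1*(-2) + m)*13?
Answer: -117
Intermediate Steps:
m = 6 (m = 2 + 4 = 6)
H(U, y) = -y**2
v(I, x) = -4 + I (v(I, x) = I - 1*2**2 = I - 1*4 = I - 4 = -4 + I)
v(-5, 1*(-2) + m)*13 = (-4 - 5)*13 = -9*13 = -117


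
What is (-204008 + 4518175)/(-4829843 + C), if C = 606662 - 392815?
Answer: -392197/419636 ≈ -0.93461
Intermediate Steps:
C = 213847
(-204008 + 4518175)/(-4829843 + C) = (-204008 + 4518175)/(-4829843 + 213847) = 4314167/(-4615996) = 4314167*(-1/4615996) = -392197/419636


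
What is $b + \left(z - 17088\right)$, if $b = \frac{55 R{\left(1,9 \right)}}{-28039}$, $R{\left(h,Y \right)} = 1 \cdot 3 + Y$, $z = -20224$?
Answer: $- \frac{95108348}{2549} \approx -37312.0$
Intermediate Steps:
$R{\left(h,Y \right)} = 3 + Y$
$b = - \frac{60}{2549}$ ($b = \frac{55 \left(3 + 9\right)}{-28039} = 55 \cdot 12 \left(- \frac{1}{28039}\right) = 660 \left(- \frac{1}{28039}\right) = - \frac{60}{2549} \approx -0.023539$)
$b + \left(z - 17088\right) = - \frac{60}{2549} - 37312 = - \frac{95108348}{2549}$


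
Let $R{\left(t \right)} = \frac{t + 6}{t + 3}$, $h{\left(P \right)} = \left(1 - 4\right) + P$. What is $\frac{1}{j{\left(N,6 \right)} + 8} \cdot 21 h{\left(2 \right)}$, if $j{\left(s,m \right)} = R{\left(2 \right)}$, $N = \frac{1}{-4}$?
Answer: $- \frac{35}{16} \approx -2.1875$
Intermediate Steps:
$h{\left(P \right)} = -3 + P$
$N = - \frac{1}{4} \approx -0.25$
$R{\left(t \right)} = \frac{6 + t}{3 + t}$
$j{\left(s,m \right)} = \frac{8}{5}$ ($j{\left(s,m \right)} = \frac{6 + 2}{3 + 2} = \frac{1}{5} \cdot 8 = \frac{8}{5}$)
$\frac{1}{j{\left(N,6 \right)} + 8} \cdot 21 h{\left(2 \right)} = \frac{1}{\frac{8}{5} + 8} \cdot 21 \left(-3 + 2\right) = \frac{1}{\frac{48}{5}} \cdot 21 \left(-1\right) = \frac{5}{48} \cdot 21 \left(-1\right) = \frac{35}{16} \left(-1\right) = - \frac{35}{16}$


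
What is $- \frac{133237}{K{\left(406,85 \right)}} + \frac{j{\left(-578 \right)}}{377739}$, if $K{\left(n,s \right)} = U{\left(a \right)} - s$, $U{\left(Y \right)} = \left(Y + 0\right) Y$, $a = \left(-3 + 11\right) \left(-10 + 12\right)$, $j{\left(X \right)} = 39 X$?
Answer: $- \frac{294343075}{377739} \approx -779.22$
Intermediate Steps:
$a = 16$ ($a = 8 \cdot 2 = 16$)
$U{\left(Y \right)} = Y^{2}$ ($U{\left(Y \right)} = Y Y = Y^{2}$)
$K{\left(n,s \right)} = 256 - s$ ($K{\left(n,s \right)} = 16^{2} - s = 256 - s$)
$- \frac{133237}{K{\left(406,85 \right)}} + \frac{j{\left(-578 \right)}}{377739} = - \frac{133237}{256 - 85} + \frac{39 \left(-578\right)}{377739} = - \frac{133237}{256 - 85} - \frac{7514}{125913} = - \frac{133237}{171} - \frac{7514}{125913} = - \frac{294343075}{377739}$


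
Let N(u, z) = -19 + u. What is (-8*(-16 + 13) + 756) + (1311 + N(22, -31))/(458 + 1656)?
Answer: 825117/1057 ≈ 780.62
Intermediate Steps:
(-8*(-16 + 13) + 756) + (1311 + N(22, -31))/(458 + 1656) = (-8*(-16 + 13) + 756) + (1311 + (-19 + 22))/(458 + 1656) = (-8*(-3) + 756) + (1311 + 3)/2114 = (24 + 756) + 1314*(1/2114) = 780 + 657/1057 = 825117/1057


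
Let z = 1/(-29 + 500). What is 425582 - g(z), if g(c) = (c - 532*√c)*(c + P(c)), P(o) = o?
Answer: 94411536460/221841 + 1064*√471/221841 ≈ 4.2558e+5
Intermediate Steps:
z = 1/471 ≈ 0.0021231
g(c) = 2*c*(c - 532*√c) (g(c) = (c - 532*√c)*(c + c) = (c - 532*√c)*(2*c) = 2*c*(c - 532*√c))
425582 - g(z) = 425582 - (-1064*√471/221841 + 2*(1/471)²) = 425582 - (-1064*√471/221841 + 2*(1/221841)) = 425582 - (-1064*√471/221841 + 2/221841) = 425582 - (2/221841 - 1064*√471/221841) = 425582 + (-2/221841 + 1064*√471/221841) = 94411536460/221841 + 1064*√471/221841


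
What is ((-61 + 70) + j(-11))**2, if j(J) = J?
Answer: 4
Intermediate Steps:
((-61 + 70) + j(-11))**2 = ((-61 + 70) - 11)**2 = (9 - 11)**2 = (-2)**2 = 4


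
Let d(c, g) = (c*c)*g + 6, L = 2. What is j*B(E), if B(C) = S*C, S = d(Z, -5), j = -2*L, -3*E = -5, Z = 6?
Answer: 1160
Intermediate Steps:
E = 5/3 (E = -⅓*(-5) = 5/3 ≈ 1.6667)
j = -4 (j = -2*2 = -4)
d(c, g) = 6 + g*c² (d(c, g) = c²*g + 6 = g*c² + 6 = 6 + g*c²)
S = -174 (S = 6 - 5*6² = 6 - 5*36 = 6 - 180 = -174)
B(C) = -174*C
j*B(E) = -(-696)*5/3 = -4*(-290) = 1160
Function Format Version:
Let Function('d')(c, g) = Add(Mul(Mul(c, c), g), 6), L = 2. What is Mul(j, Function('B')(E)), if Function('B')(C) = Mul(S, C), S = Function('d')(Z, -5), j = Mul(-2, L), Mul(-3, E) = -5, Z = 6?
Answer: 1160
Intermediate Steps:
E = Rational(5, 3) (E = Mul(Rational(-1, 3), -5) = Rational(5, 3) ≈ 1.6667)
j = -4 (j = Mul(-2, 2) = -4)
Function('d')(c, g) = Add(6, Mul(g, Pow(c, 2))) (Function('d')(c, g) = Add(Mul(Pow(c, 2), g), 6) = Add(Mul(g, Pow(c, 2)), 6) = Add(6, Mul(g, Pow(c, 2))))
S = -174 (S = Add(6, Mul(-5, Pow(6, 2))) = Add(6, Mul(-5, 36)) = Add(6, -180) = -174)
Function('B')(C) = Mul(-174, C)
Mul(j, Function('B')(E)) = Mul(-4, Mul(-174, Rational(5, 3))) = Mul(-4, -290) = 1160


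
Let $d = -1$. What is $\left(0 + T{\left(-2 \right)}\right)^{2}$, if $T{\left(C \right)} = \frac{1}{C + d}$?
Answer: $\frac{1}{9} \approx 0.11111$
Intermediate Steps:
$T{\left(C \right)} = \frac{1}{-1 + C}$ ($T{\left(C \right)} = \frac{1}{C - 1} = \frac{1}{-1 + C}$)
$\left(0 + T{\left(-2 \right)}\right)^{2} = \left(0 + \frac{1}{-1 - 2}\right)^{2} = \left(0 + \frac{1}{-3}\right)^{2} = \left(0 - \frac{1}{3}\right)^{2} = \left(- \frac{1}{3}\right)^{2} = \frac{1}{9}$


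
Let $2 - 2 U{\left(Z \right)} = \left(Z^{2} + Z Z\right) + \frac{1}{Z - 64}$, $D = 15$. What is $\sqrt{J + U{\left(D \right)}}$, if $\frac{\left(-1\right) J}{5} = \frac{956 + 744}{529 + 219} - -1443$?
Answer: $\frac{i \sqrt{176692582}}{154} \approx 86.315 i$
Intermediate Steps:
$J = - \frac{79490}{11}$ ($J = - 5 \left(\frac{956 + 744}{529 + 219} - -1443\right) = - 5 \left(\frac{1700}{748} + 1443\right) = - 5 \left(1700 \cdot \frac{1}{748} + 1443\right) = - 5 \left(\frac{25}{11} + 1443\right) = \left(-5\right) \frac{15898}{11} = - \frac{79490}{11} \approx -7226.4$)
$U{\left(Z \right)} = 1 - Z^{2} - \frac{1}{2 \left(-64 + Z\right)}$ ($U{\left(Z \right)} = 1 - \frac{\left(Z^{2} + Z Z\right) + \frac{1}{Z - 64}}{2} = 1 - \frac{\left(Z^{2} + Z^{2}\right) + \frac{1}{-64 + Z}}{2} = 1 - \frac{2 Z^{2} + \frac{1}{-64 + Z}}{2} = 1 - \frac{\frac{1}{-64 + Z} + 2 Z^{2}}{2} = 1 - \left(Z^{2} + \frac{1}{2 \left(-64 + Z\right)}\right) = 1 - Z^{2} - \frac{1}{2 \left(-64 + Z\right)}$)
$\sqrt{J + U{\left(D \right)}} = \sqrt{- \frac{79490}{11} + \frac{- \frac{129}{2} + 15 - 15^{3} + 64 \cdot 15^{2}}{-64 + 15}} = \sqrt{- \frac{79490}{11} + \frac{- \frac{129}{2} + 15 - 3375 + 64 \cdot 225}{-49}} = \sqrt{- \frac{79490}{11} - \frac{- \frac{129}{2} + 15 - 3375 + 14400}{49}} = \sqrt{- \frac{79490}{11} - \frac{21951}{98}} = \sqrt{- \frac{8031481}{1078}} = \frac{i \sqrt{176692582}}{154}$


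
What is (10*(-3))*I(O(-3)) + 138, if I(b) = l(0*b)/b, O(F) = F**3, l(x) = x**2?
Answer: 138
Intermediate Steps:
I(b) = 0 (I(b) = (0*b)**2/b = 0**2/b = 0/b = 0)
(10*(-3))*I(O(-3)) + 138 = (10*(-3))*0 + 138 = -30*0 + 138 = 0 + 138 = 138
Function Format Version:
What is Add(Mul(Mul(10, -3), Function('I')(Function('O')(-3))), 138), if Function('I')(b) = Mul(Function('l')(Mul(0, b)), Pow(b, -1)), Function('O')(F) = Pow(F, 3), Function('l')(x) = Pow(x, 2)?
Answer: 138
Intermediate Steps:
Function('I')(b) = 0 (Function('I')(b) = Mul(Pow(Mul(0, b), 2), Pow(b, -1)) = Mul(Pow(0, 2), Pow(b, -1)) = Mul(0, Pow(b, -1)) = 0)
Add(Mul(Mul(10, -3), Function('I')(Function('O')(-3))), 138) = Add(Mul(Mul(10, -3), 0), 138) = Add(Mul(-30, 0), 138) = Add(0, 138) = 138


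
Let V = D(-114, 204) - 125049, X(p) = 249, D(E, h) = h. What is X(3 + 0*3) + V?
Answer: -124596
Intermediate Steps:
V = -124845 (V = 204 - 125049 = -124845)
X(3 + 0*3) + V = 249 - 124845 = -124596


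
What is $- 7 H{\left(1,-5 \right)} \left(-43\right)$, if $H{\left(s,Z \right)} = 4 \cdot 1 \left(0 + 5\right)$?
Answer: $6020$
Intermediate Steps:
$H{\left(s,Z \right)} = 20$ ($H{\left(s,Z \right)} = 4 \cdot 5 = 20$)
$- 7 H{\left(1,-5 \right)} \left(-43\right) = \left(-7\right) 20 \left(-43\right) = \left(-140\right) \left(-43\right) = 6020$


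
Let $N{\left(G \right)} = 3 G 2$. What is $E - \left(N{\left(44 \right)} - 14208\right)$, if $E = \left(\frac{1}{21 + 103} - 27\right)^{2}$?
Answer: $\frac{225605353}{15376} \approx 14673.0$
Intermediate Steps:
$N{\left(G \right)} = 6 G$
$E = \frac{11202409}{15376}$ ($E = \left(\frac{1}{124} - 27\right)^{2} = \left(- \frac{3347}{124}\right)^{2} = \frac{11202409}{15376} \approx 728.56$)
$E - \left(N{\left(44 \right)} - 14208\right) = \frac{11202409}{15376} - \left(6 \cdot 44 - 14208\right) = \frac{11202409}{15376} - \left(264 - 14208\right) = \frac{11202409}{15376} - -13944 = \frac{11202409}{15376} + 13944 = \frac{225605353}{15376}$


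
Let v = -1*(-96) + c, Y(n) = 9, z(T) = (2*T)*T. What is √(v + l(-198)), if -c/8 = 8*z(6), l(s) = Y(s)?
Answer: I*√4503 ≈ 67.104*I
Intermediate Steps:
z(T) = 2*T²
l(s) = 9
c = -4608 (c = -64*2*6² = -64*2*36 = -64*72 = -8*576 = -4608)
v = -4512 (v = -1*(-96) - 4608 = 96 - 4608 = -4512)
√(v + l(-198)) = √(-4512 + 9) = √(-4503) = I*√4503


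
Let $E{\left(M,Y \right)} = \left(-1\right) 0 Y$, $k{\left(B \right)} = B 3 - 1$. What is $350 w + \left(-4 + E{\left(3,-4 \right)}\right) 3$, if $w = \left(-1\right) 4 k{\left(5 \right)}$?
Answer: $-19612$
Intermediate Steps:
$k{\left(B \right)} = -1 + 3 B$ ($k{\left(B \right)} = 3 B - 1 = -1 + 3 B$)
$E{\left(M,Y \right)} = 0$ ($E{\left(M,Y \right)} = 0 Y = 0$)
$w = -56$ ($w = \left(-1\right) 4 \left(-1 + 3 \cdot 5\right) = - 4 \left(-1 + 15\right) = \left(-4\right) 14 = -56$)
$350 w + \left(-4 + E{\left(3,-4 \right)}\right) 3 = 350 \left(-56\right) + \left(-4 + 0\right) 3 = -19600 - 12 = -19612$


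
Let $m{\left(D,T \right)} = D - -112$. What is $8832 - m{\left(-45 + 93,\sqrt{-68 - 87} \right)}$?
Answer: $8672$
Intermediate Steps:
$m{\left(D,T \right)} = 112 + D$ ($m{\left(D,T \right)} = D + 112 = 112 + D$)
$8832 - m{\left(-45 + 93,\sqrt{-68 - 87} \right)} = 8832 - \left(112 + \left(-45 + 93\right)\right) = 8832 - \left(112 + 48\right) = 8832 - 160 = 8672$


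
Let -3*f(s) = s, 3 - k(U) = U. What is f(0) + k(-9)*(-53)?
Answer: -636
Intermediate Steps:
k(U) = 3 - U
f(s) = -s/3
f(0) + k(-9)*(-53) = -⅓*0 + (3 - 1*(-9))*(-53) = 0 + (3 + 9)*(-53) = 0 + 12*(-53) = 0 - 636 = -636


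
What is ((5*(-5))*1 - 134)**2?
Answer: 25281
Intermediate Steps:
((5*(-5))*1 - 134)**2 = (-25*1 - 134)**2 = (-25 - 134)**2 = (-159)**2 = 25281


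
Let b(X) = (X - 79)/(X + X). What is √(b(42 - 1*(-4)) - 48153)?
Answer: I*√101892507/46 ≈ 219.44*I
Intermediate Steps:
b(X) = (-79 + X)/(2*X) (b(X) = (-79 + X)/((2*X)) = (-79 + X)*(1/(2*X)) = (-79 + X)/(2*X))
√(b(42 - 1*(-4)) - 48153) = √((-79 + (42 - 1*(-4)))/(2*(42 - 1*(-4))) - 48153) = √((-79 + (42 + 4))/(2*(42 + 4)) - 48153) = √((½)*(-79 + 46)/46 - 48153) = √((½)*(1/46)*(-33) - 48153) = √(-33/92 - 48153) = √(-4430109/92) = I*√101892507/46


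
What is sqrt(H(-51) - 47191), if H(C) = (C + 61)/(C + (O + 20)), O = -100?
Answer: I*sqrt(809846061)/131 ≈ 217.24*I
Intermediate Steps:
H(C) = (61 + C)/(-80 + C) (H(C) = (C + 61)/(C + (-100 + 20)) = (61 + C)/(C - 80) = (61 + C)/(-80 + C))
sqrt(H(-51) - 47191) = sqrt((61 - 51)/(-80 - 51) - 47191) = sqrt(10/(-131) - 47191) = sqrt(-1/131*10 - 47191) = sqrt(-10/131 - 47191) = sqrt(-6182031/131) = I*sqrt(809846061)/131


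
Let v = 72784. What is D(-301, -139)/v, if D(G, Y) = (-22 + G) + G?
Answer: -39/4549 ≈ -0.0085733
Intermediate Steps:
D(G, Y) = -22 + 2*G
D(-301, -139)/v = (-22 + 2*(-301))/72784 = (-22 - 602)*(1/72784) = -624*1/72784 = -39/4549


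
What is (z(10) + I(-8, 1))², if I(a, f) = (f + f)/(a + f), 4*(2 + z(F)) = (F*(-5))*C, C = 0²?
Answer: 256/49 ≈ 5.2245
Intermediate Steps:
C = 0
z(F) = -2 (z(F) = -2 + ((F*(-5))*0)/4 = -2 + (-5*F*0)/4 = -2 + (¼)*0 = -2 + 0 = -2)
I(a, f) = 2*f/(a + f) (I(a, f) = (2*f)/(a + f) = 2*f/(a + f))
(z(10) + I(-8, 1))² = (-2 + 2*1/(-8 + 1))² = (-2 + 2*1/(-7))² = (-2 + 2*1*(-⅐))² = (-2 - 2/7)² = (-16/7)² = 256/49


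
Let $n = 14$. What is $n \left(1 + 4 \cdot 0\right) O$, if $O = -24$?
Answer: $-336$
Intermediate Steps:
$n \left(1 + 4 \cdot 0\right) O = 14 \left(1 + 4 \cdot 0\right) \left(-24\right) = 14 \left(1 + 0\right) \left(-24\right) = 14 \cdot 1 \left(-24\right) = 14 \left(-24\right) = -336$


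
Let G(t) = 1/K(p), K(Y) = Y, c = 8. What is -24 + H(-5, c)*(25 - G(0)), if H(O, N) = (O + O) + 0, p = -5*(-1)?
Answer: -272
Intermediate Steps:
p = 5
H(O, N) = 2*O (H(O, N) = 2*O + 0 = 2*O)
G(t) = ⅕ (G(t) = 1/5 = ⅕)
-24 + H(-5, c)*(25 - G(0)) = -24 + (2*(-5))*(25 - 1*⅕) = -24 - 10*(25 - ⅕) = -24 - 10*124/5 = -24 - 248 = -272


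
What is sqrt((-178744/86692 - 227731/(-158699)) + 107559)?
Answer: sqrt(1272420528464636649351634)/3439483427 ≈ 327.96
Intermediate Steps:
sqrt((-178744/86692 - 227731/(-158699)) + 107559) = sqrt((-178744*1/86692 - 227731*(-1/158699)) + 107559) = sqrt((-44686/21673 + 227731/158699) + 107559) = sqrt(-2156009551/3439483427 + 107559) = sqrt(369945241915142/3439483427) = sqrt(1272420528464636649351634)/3439483427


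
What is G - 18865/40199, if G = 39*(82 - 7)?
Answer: 117563210/40199 ≈ 2924.5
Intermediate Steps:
G = 2925 (G = 39*75 = 2925)
G - 18865/40199 = 2925 - 18865/40199 = 117563210/40199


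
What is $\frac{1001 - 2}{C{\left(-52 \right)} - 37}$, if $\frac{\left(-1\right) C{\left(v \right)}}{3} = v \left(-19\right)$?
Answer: $- \frac{999}{3001} \approx -0.33289$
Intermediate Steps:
$C{\left(v \right)} = 57 v$ ($C{\left(v \right)} = - 3 v \left(-19\right) = - 3 \left(- 19 v\right) = 57 v$)
$\frac{1001 - 2}{C{\left(-52 \right)} - 37} = \frac{1001 - 2}{57 \left(-52\right) - 37} = \frac{999}{-2964 - 37} = \frac{999}{-3001} = 999 \left(- \frac{1}{3001}\right) = - \frac{999}{3001}$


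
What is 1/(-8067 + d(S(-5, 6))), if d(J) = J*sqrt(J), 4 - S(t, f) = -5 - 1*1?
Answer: -8067/65075489 - 10*sqrt(10)/65075489 ≈ -0.00012445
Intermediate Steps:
S(t, f) = 10 (S(t, f) = 4 - (-5 - 1*1) = 4 - (-5 - 1) = 4 - 1*(-6) = 4 + 6 = 10)
d(J) = J**(3/2)
1/(-8067 + d(S(-5, 6))) = 1/(-8067 + 10**(3/2)) = 1/(-8067 + 10*sqrt(10))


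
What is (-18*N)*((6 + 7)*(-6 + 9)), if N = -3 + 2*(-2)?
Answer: 4914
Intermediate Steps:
N = -7 (N = -3 - 4 = -7)
(-18*N)*((6 + 7)*(-6 + 9)) = (-18*(-7))*((6 + 7)*(-6 + 9)) = 126*(13*3) = 126*39 = 4914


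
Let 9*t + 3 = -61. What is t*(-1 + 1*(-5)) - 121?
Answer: -235/3 ≈ -78.333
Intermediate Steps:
t = -64/9 (t = -⅓ + (⅑)*(-61) = -⅓ - 61/9 = -64/9 ≈ -7.1111)
t*(-1 + 1*(-5)) - 121 = -64*(-1 + 1*(-5))/9 - 121 = -64*(-1 - 5)/9 - 121 = -64/9*(-6) - 121 = 128/3 - 121 = -235/3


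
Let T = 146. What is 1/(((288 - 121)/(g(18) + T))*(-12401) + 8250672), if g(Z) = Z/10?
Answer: 739/6086891773 ≈ 1.2141e-7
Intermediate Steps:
g(Z) = Z/10 (g(Z) = Z*(1/10) = Z/10)
1/(((288 - 121)/(g(18) + T))*(-12401) + 8250672) = 1/(((288 - 121)/((1/10)*18 + 146))*(-12401) + 8250672) = 1/((167/(9/5 + 146))*(-12401) + 8250672) = 1/((167/(739/5))*(-12401) + 8250672) = 1/((167*(5/739))*(-12401) + 8250672) = 1/((835/739)*(-12401) + 8250672) = 1/(-10354835/739 + 8250672) = 1/(6086891773/739) = 739/6086891773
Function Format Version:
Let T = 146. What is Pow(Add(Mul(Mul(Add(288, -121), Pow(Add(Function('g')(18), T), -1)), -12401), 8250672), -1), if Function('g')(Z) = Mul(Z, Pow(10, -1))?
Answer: Rational(739, 6086891773) ≈ 1.2141e-7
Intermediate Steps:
Function('g')(Z) = Mul(Rational(1, 10), Z) (Function('g')(Z) = Mul(Z, Rational(1, 10)) = Mul(Rational(1, 10), Z))
Pow(Add(Mul(Mul(Add(288, -121), Pow(Add(Function('g')(18), T), -1)), -12401), 8250672), -1) = Pow(Add(Mul(Mul(Add(288, -121), Pow(Add(Mul(Rational(1, 10), 18), 146), -1)), -12401), 8250672), -1) = Pow(Add(Mul(Mul(167, Pow(Add(Rational(9, 5), 146), -1)), -12401), 8250672), -1) = Pow(Add(Mul(Mul(167, Pow(Rational(739, 5), -1)), -12401), 8250672), -1) = Pow(Add(Mul(Mul(167, Rational(5, 739)), -12401), 8250672), -1) = Pow(Add(Mul(Rational(835, 739), -12401), 8250672), -1) = Pow(Add(Rational(-10354835, 739), 8250672), -1) = Pow(Rational(6086891773, 739), -1) = Rational(739, 6086891773)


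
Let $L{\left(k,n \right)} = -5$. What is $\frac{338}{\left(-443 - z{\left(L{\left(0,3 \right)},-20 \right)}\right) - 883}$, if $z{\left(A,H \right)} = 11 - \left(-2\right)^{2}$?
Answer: $- \frac{338}{1333} \approx -0.25356$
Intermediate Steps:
$z{\left(A,H \right)} = 7$ ($z{\left(A,H \right)} = 11 - 4 = 7$)
$\frac{338}{\left(-443 - z{\left(L{\left(0,3 \right)},-20 \right)}\right) - 883} = \frac{338}{\left(-443 - 7\right) - 883} = \frac{338}{-450 - 883} = \frac{338}{-1333} = 338 \left(- \frac{1}{1333}\right) = - \frac{338}{1333}$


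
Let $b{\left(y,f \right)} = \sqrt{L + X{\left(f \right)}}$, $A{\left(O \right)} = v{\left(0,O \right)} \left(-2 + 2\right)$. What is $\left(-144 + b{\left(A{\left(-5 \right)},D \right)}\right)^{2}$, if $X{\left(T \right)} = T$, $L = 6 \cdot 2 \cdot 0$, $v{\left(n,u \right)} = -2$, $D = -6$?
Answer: $\left(144 - i \sqrt{6}\right)^{2} \approx 20730.0 - 705.45 i$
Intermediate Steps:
$L = 0$ ($L = 12 \cdot 0 = 0$)
$A{\left(O \right)} = 0$ ($A{\left(O \right)} = - 2 \left(-2 + 2\right) = \left(-2\right) 0 = 0$)
$b{\left(y,f \right)} = \sqrt{f}$ ($b{\left(y,f \right)} = \sqrt{0 + f} = \sqrt{f}$)
$\left(-144 + b{\left(A{\left(-5 \right)},D \right)}\right)^{2} = \left(-144 + \sqrt{-6}\right)^{2} = \left(-144 + i \sqrt{6}\right)^{2}$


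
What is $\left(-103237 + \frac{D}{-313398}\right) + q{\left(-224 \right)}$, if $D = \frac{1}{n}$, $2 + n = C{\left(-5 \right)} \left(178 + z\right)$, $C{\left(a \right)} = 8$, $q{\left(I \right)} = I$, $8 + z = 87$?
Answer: $- \frac{66599862361813}{643719492} \approx -1.0346 \cdot 10^{5}$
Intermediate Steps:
$z = 79$ ($z = -8 + 87 = 79$)
$n = 2054$ ($n = -2 + 8 \left(178 + 79\right) = -2 + 8 \cdot 257 = -2 + 2056 = 2054$)
$D = \frac{1}{2054} \approx 0.00048685$
$\left(-103237 + \frac{D}{-313398}\right) + q{\left(-224 \right)} = \left(-103237 + \frac{1}{2054 \left(-313398\right)}\right) - 224 = \left(-103237 + \frac{1}{2054} \left(- \frac{1}{313398}\right)\right) - 224 = \left(-103237 - \frac{1}{643719492}\right) - 224 = - \frac{66455669195605}{643719492} - 224 = - \frac{66599862361813}{643719492}$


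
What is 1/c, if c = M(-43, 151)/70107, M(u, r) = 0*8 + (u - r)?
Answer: -70107/194 ≈ -361.38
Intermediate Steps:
M(u, r) = u - r (M(u, r) = 0 + (u - r) = u - r)
c = -194/70107 (c = (-43 - 1*151)/70107 = (-43 - 151)*(1/70107) = -194*1/70107 = -194/70107 ≈ -0.0027672)
1/c = 1/(-194/70107) = -70107/194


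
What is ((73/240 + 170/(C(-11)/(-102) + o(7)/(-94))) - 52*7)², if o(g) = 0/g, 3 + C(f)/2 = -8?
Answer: 1255840733449/6969600 ≈ 1.8019e+5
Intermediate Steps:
C(f) = -22 (C(f) = -6 + 2*(-8) = -6 - 16 = -22)
o(g) = 0
((73/240 + 170/(C(-11)/(-102) + o(7)/(-94))) - 52*7)² = ((73/240 + 170/(-22/(-102) + 0/(-94))) - 52*7)² = ((73*(1/240) + 170/(-22*(-1/102) + 0*(-1/94))) - 364)² = ((73/240 + 170/(11/51 + 0)) - 364)² = ((73/240 + 170/(11/51)) - 364)² = ((73/240 + 170*(51/11)) - 364)² = ((73/240 + 8670/11) - 364)² = (2081603/2640 - 364)² = (1120643/2640)² = 1255840733449/6969600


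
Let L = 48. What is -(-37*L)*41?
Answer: 72816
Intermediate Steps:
-(-37*L)*41 = -(-37*48)*41 = -(-1776)*41 = -1*(-72816) = 72816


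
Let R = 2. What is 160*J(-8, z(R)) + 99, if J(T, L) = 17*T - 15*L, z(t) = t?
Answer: -26461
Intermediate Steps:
J(T, L) = -15*L + 17*T
160*J(-8, z(R)) + 99 = 160*(-15*2 + 17*(-8)) + 99 = 160*(-30 - 136) + 99 = 160*(-166) + 99 = -26560 + 99 = -26461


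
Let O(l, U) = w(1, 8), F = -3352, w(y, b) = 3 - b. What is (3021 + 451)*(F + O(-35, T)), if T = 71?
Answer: -11655504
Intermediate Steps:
O(l, U) = -5 (O(l, U) = 3 - 1*8 = 3 - 8 = -5)
(3021 + 451)*(F + O(-35, T)) = (3021 + 451)*(-3352 - 5) = 3472*(-3357) = -11655504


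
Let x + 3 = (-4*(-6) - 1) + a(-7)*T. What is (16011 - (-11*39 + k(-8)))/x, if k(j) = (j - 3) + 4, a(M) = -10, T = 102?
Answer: -16447/1000 ≈ -16.447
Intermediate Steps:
k(j) = 1 + j (k(j) = (-3 + j) + 4 = 1 + j)
x = -1000 (x = -3 + ((-4*(-6) - 1) - 10*102) = -3 + ((24 - 1) - 1020) = -3 + (23 - 1020) = -3 - 997 = -1000)
(16011 - (-11*39 + k(-8)))/x = (16011 - (-11*39 + (1 - 8)))/(-1000) = (16011 - (-429 - 7))*(-1/1000) = (16011 - 1*(-436))*(-1/1000) = (16011 + 436)*(-1/1000) = 16447*(-1/1000) = -16447/1000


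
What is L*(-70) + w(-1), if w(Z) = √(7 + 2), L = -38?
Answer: 2663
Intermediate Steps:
w(Z) = 3 (w(Z) = √9 = 3)
L*(-70) + w(-1) = -38*(-70) + 3 = 2660 + 3 = 2663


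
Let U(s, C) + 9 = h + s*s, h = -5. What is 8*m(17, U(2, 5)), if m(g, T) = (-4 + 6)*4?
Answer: 64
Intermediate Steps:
U(s, C) = -14 + s² (U(s, C) = -9 + (-5 + s*s) = -9 + (-5 + s²) = -14 + s²)
m(g, T) = 8 (m(g, T) = 2*4 = 8)
8*m(17, U(2, 5)) = 8*8 = 64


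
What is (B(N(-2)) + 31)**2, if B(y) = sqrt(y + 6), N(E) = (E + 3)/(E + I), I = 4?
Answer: (62 + sqrt(26))**2/4 ≈ 1125.6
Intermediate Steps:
N(E) = (3 + E)/(4 + E) (N(E) = (E + 3)/(E + 4) = (3 + E)/(4 + E))
B(y) = sqrt(6 + y)
(B(N(-2)) + 31)**2 = (sqrt(6 + (3 - 2)/(4 - 2)) + 31)**2 = (sqrt(6 + 1/2) + 31)**2 = (sqrt(13/2) + 31)**2 = (sqrt(26)/2 + 31)**2 = (31 + sqrt(26)/2)**2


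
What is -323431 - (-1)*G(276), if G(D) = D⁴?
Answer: 5802459545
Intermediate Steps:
-323431 - (-1)*G(276) = -323431 - (-1)*276⁴ = -323431 - (-1)*5802782976 = -323431 - 1*(-5802782976) = -323431 + 5802782976 = 5802459545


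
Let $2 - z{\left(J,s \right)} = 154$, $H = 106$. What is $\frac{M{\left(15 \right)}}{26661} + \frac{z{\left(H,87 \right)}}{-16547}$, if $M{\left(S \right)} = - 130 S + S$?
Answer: $- \frac{9321991}{147053189} \approx -0.063392$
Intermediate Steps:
$z{\left(J,s \right)} = -152$ ($z{\left(J,s \right)} = 2 - 154 = -152$)
$M{\left(S \right)} = - 129 S$
$\frac{M{\left(15 \right)}}{26661} + \frac{z{\left(H,87 \right)}}{-16547} = \frac{\left(-129\right) 15}{26661} - \frac{152}{-16547} = \left(-1935\right) \frac{1}{26661} - - \frac{152}{16547} = - \frac{645}{8887} + \frac{152}{16547} = - \frac{9321991}{147053189}$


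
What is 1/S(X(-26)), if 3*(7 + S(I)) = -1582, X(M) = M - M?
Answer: -3/1603 ≈ -0.0018715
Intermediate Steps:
X(M) = 0
S(I) = -1603/3 (S(I) = -7 + (⅓)*(-1582) = -7 - 1582/3 = -1603/3)
1/S(X(-26)) = 1/(-1603/3) = -3/1603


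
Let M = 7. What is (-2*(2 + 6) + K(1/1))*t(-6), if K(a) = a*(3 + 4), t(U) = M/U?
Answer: 21/2 ≈ 10.500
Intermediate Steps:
t(U) = 7/U
K(a) = 7*a (K(a) = a*7 = 7*a)
(-2*(2 + 6) + K(1/1))*t(-6) = (-2*(2 + 6) + 7/1)*(7/(-6)) = (-2*8 + 7*1)*(7*(-⅙)) = (-16 + 7)*(-7/6) = -9*(-7/6) = 21/2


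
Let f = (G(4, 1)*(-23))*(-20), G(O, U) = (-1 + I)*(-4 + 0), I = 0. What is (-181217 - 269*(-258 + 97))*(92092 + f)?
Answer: -12953974256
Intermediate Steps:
G(O, U) = 4 (G(O, U) = (-1 + 0)*(-4 + 0) = -1*(-4) = 4)
f = 1840 (f = (4*(-23))*(-20) = -92*(-20) = 1840)
(-181217 - 269*(-258 + 97))*(92092 + f) = (-181217 - 269*(-258 + 97))*(92092 + 1840) = (-181217 - 269*(-161))*93932 = (-181217 + 43309)*93932 = -137908*93932 = -12953974256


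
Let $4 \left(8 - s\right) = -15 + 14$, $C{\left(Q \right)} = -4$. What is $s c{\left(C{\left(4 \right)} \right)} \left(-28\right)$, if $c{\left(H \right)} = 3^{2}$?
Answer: $-2079$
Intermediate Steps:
$s = \frac{33}{4}$ ($s = 8 - \frac{-15 + 14}{4} = 8 - - \frac{1}{4} = 8 + \frac{1}{4} = \frac{33}{4} \approx 8.25$)
$c{\left(H \right)} = 9$
$s c{\left(C{\left(4 \right)} \right)} \left(-28\right) = \frac{33}{4} \cdot 9 \left(-28\right) = \frac{297}{4} \left(-28\right) = -2079$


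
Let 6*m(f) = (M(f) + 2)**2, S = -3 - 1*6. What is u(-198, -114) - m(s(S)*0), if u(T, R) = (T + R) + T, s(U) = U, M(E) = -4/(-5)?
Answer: -38348/75 ≈ -511.31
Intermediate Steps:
S = -9 (S = -3 - 6 = -9)
M(E) = 4/5 (M(E) = -4*(-1/5) = 4/5)
u(T, R) = R + 2*T (u(T, R) = (R + T) + T = R + 2*T)
m(f) = 98/75 (m(f) = (4/5 + 2)**2/6 = (14/5)**2/6 = (1/6)*(196/25) = 98/75)
u(-198, -114) - m(s(S)*0) = (-114 + 2*(-198)) - 1*98/75 = (-114 - 396) - 98/75 = -510 - 98/75 = -38348/75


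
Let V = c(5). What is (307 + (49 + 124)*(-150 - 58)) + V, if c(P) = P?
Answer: -35672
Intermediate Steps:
V = 5
(307 + (49 + 124)*(-150 - 58)) + V = (307 + (49 + 124)*(-150 - 58)) + 5 = (307 + 173*(-208)) + 5 = (307 - 35984) + 5 = -35677 + 5 = -35672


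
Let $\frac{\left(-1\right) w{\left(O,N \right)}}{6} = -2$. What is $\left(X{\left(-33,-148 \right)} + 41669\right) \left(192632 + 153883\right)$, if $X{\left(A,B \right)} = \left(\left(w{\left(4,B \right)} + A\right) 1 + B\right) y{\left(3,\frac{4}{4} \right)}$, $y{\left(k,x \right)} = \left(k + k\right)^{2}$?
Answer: $12330736275$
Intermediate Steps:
$y{\left(k,x \right)} = 4 k^{2}$ ($y{\left(k,x \right)} = \left(2 k\right)^{2} = 4 k^{2}$)
$w{\left(O,N \right)} = 12$ ($w{\left(O,N \right)} = \left(-6\right) \left(-2\right) = 12$)
$X{\left(A,B \right)} = 432 + 36 A + 36 B$ ($X{\left(A,B \right)} = \left(\left(12 + A\right) 1 + B\right) 4 \cdot 3^{2} = \left(\left(12 + A\right) + B\right) 4 \cdot 9 = \left(12 + A + B\right) 36 = 432 + 36 A + 36 B$)
$\left(X{\left(-33,-148 \right)} + 41669\right) \left(192632 + 153883\right) = \left(\left(432 + 36 \left(-33\right) + 36 \left(-148\right)\right) + 41669\right) \left(192632 + 153883\right) = \left(\left(432 - 1188 - 5328\right) + 41669\right) 346515 = \left(-6084 + 41669\right) 346515 = 35585 \cdot 346515 = 12330736275$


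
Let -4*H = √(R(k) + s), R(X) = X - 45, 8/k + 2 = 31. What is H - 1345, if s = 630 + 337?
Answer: -1345 - √775634/116 ≈ -1352.6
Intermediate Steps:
k = 8/29 (k = 8/(-2 + 31) = 8/29 ≈ 0.27586)
R(X) = -45 + X
s = 967
H = -√775634/116 (H = -√((-45 + 8/29) + 967)/4 = -√(-1297/29 + 967)/4 = -√775634/116 ≈ -7.5922)
H - 1345 = -√775634/116 - 1345 = -1345 - √775634/116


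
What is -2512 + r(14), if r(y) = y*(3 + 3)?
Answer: -2428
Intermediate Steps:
r(y) = 6*y (r(y) = y*6 = 6*y)
-2512 + r(14) = -2512 + 6*14 = -2512 + 84 = -2428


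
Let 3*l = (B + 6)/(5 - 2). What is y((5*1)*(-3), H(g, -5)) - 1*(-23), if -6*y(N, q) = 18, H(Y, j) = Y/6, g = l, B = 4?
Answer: 20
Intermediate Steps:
l = 10/9 (l = ((4 + 6)/(5 - 2))/3 = (10/3)/3 = (10*(⅓))/3 = (⅓)*(10/3) = 10/9 ≈ 1.1111)
g = 10/9 ≈ 1.1111
H(Y, j) = Y/6 (H(Y, j) = Y*(⅙) = Y/6)
y(N, q) = -3 (y(N, q) = -⅙*18 = -3)
y((5*1)*(-3), H(g, -5)) - 1*(-23) = -3 - 1*(-23) = -3 + 23 = 20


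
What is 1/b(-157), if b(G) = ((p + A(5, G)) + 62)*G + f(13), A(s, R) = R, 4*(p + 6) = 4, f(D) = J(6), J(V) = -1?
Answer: 1/15699 ≈ 6.3698e-5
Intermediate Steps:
f(D) = -1
p = -5 (p = -6 + (¼)*4 = -6 + 1 = -5)
b(G) = -1 + G*(57 + G) (b(G) = ((-5 + G) + 62)*G - 1 = (57 + G)*G - 1 = G*(57 + G) - 1 = -1 + G*(57 + G))
1/b(-157) = 1/(-1 + (-157)² + 57*(-157)) = 1/(-1 + 24649 - 8949) = 1/15699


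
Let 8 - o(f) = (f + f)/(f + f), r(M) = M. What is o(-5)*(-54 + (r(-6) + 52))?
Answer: -56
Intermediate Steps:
o(f) = 7 (o(f) = 8 - (f + f)/(f + f) = 8 - 2*f/(2*f) = 8 - 2*f*1/(2*f) = 8 - 1*1 = 8 - 1 = 7)
o(-5)*(-54 + (r(-6) + 52)) = 7*(-54 + (-6 + 52)) = 7*(-54 + 46) = 7*(-8) = -56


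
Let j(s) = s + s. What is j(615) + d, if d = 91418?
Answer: 92648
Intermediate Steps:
j(s) = 2*s
j(615) + d = 2*615 + 91418 = 1230 + 91418 = 92648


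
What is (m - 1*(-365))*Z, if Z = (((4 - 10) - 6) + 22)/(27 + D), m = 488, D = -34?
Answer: -8530/7 ≈ -1218.6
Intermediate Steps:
Z = -10/7 (Z = (((4 - 10) - 6) + 22)/(27 - 34) = ((-6 - 6) + 22)/(-7) = (-12 + 22)*(-⅐) = 10*(-⅐) = -10/7 ≈ -1.4286)
(m - 1*(-365))*Z = (488 - 1*(-365))*(-10/7) = (488 + 365)*(-10/7) = 853*(-10/7) = -8530/7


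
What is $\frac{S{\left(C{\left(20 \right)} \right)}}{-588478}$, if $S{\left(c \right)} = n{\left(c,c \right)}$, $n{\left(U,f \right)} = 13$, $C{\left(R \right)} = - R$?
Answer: $- \frac{13}{588478} \approx -2.2091 \cdot 10^{-5}$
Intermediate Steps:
$S{\left(c \right)} = 13$
$\frac{S{\left(C{\left(20 \right)} \right)}}{-588478} = \frac{13}{-588478} = 13 \left(- \frac{1}{588478}\right) = - \frac{13}{588478}$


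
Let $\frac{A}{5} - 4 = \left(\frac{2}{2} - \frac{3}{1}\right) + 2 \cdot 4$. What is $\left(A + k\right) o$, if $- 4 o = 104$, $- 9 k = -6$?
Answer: $- \frac{3952}{3} \approx -1317.3$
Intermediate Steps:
$k = \frac{2}{3}$ ($k = \left(- \frac{1}{9}\right) \left(-6\right) = \frac{2}{3} \approx 0.66667$)
$A = 50$ ($A = 20 + 5 \left(\left(\frac{2}{2} - \frac{3}{1}\right) + 2 \cdot 4\right) = 20 + 5 \left(\left(2 \cdot \frac{1}{2} - 3\right) + 8\right) = 20 + 5 \left(\left(1 - 3\right) + 8\right) = 20 + 5 \left(-2 + 8\right) = 20 + 5 \cdot 6 = 20 + 30 = 50$)
$o = -26$ ($o = \left(- \frac{1}{4}\right) 104 = -26$)
$\left(A + k\right) o = \left(50 + \frac{2}{3}\right) \left(-26\right) = \frac{152}{3} \left(-26\right) = - \frac{3952}{3}$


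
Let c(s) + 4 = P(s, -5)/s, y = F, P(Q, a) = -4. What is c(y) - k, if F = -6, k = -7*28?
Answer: 578/3 ≈ 192.67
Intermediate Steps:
k = -196
y = -6
c(s) = -4 - 4/s
c(y) - k = (-4 - 4/(-6)) - 1*(-196) = (-4 - 4*(-⅙)) + 196 = (-4 + ⅔) + 196 = -10/3 + 196 = 578/3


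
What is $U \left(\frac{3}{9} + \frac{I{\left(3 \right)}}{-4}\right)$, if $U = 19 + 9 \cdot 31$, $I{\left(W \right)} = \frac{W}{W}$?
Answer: $\frac{149}{6} \approx 24.833$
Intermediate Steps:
$I{\left(W \right)} = 1$
$U = 298$ ($U = 19 + 279 = 298$)
$U \left(\frac{3}{9} + \frac{I{\left(3 \right)}}{-4}\right) = 298 \left(\frac{3}{9} + 1 \frac{1}{-4}\right) = 298 \left(3 \cdot \frac{1}{9} + 1 \left(- \frac{1}{4}\right)\right) = 298 \left(\frac{1}{3} - \frac{1}{4}\right) = 298 \cdot \frac{1}{12} = \frac{149}{6}$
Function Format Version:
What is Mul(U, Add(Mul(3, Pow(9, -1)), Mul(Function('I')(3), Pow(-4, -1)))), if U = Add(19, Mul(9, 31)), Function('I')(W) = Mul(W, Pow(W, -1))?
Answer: Rational(149, 6) ≈ 24.833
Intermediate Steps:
Function('I')(W) = 1
U = 298 (U = Add(19, 279) = 298)
Mul(U, Add(Mul(3, Pow(9, -1)), Mul(Function('I')(3), Pow(-4, -1)))) = Mul(298, Add(Mul(3, Pow(9, -1)), Mul(1, Pow(-4, -1)))) = Mul(298, Add(Mul(3, Rational(1, 9)), Mul(1, Rational(-1, 4)))) = Mul(298, Add(Rational(1, 3), Rational(-1, 4))) = Mul(298, Rational(1, 12)) = Rational(149, 6)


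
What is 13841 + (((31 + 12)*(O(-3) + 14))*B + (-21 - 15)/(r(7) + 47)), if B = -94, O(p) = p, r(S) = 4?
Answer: -520569/17 ≈ -30622.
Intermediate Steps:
13841 + (((31 + 12)*(O(-3) + 14))*B + (-21 - 15)/(r(7) + 47)) = 13841 + (((31 + 12)*(-3 + 14))*(-94) + (-21 - 15)/(4 + 47)) = 13841 + ((43*11)*(-94) - 36/51) = 13841 + (473*(-94) - 36*1/51) = 13841 + (-44462 - 12/17) = 13841 - 755866/17 = -520569/17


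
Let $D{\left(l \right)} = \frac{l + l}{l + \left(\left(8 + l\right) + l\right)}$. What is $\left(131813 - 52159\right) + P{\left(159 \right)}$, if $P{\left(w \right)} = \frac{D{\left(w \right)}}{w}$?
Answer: $\frac{38632192}{485} \approx 79654.0$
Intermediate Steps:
$D{\left(l \right)} = \frac{2 l}{8 + 3 l}$ ($D{\left(l \right)} = \frac{2 l}{l + \left(8 + 2 l\right)} = \frac{2 l}{8 + 3 l}$)
$P{\left(w \right)} = \frac{2}{8 + 3 w}$ ($P{\left(w \right)} = \frac{2 w \frac{1}{8 + 3 w}}{w} = \frac{2}{8 + 3 w}$)
$\left(131813 - 52159\right) + P{\left(159 \right)} = \left(131813 - 52159\right) + \frac{2}{8 + 3 \cdot 159} = 79654 + \frac{2}{8 + 477} = 79654 + \frac{2}{485} = \frac{38632192}{485}$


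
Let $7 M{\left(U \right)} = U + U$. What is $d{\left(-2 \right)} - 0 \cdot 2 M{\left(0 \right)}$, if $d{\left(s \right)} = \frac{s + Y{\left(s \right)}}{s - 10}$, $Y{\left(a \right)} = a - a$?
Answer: $\frac{1}{6} \approx 0.16667$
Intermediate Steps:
$M{\left(U \right)} = \frac{2 U}{7}$ ($M{\left(U \right)} = \frac{U + U}{7} = \frac{2 U}{7}$)
$Y{\left(a \right)} = 0$
$d{\left(s \right)} = \frac{s}{-10 + s}$ ($d{\left(s \right)} = \frac{s + 0}{s - 10} = \frac{s}{-10 + s}$)
$d{\left(-2 \right)} - 0 \cdot 2 M{\left(0 \right)} = - \frac{2}{-10 - 2} - 0 \cdot 2 \cdot \frac{2}{7} \cdot 0 = - \frac{2}{-12} - 0 \cdot 0 = \left(-2\right) \left(- \frac{1}{12}\right) - 0 = \frac{1}{6} + 0 = \frac{1}{6}$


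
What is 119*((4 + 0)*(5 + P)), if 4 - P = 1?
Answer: 3808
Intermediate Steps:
P = 3 (P = 4 - 1*1 = 4 - 1 = 3)
119*((4 + 0)*(5 + P)) = 119*((4 + 0)*(5 + 3)) = 119*(4*8) = 119*32 = 3808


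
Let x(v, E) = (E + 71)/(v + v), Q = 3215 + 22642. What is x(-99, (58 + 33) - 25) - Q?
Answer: -5119823/198 ≈ -25858.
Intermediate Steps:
Q = 25857
x(v, E) = (71 + E)/(2*v) (x(v, E) = (71 + E)/((2*v)) = (71 + E)*(1/(2*v)) = (71 + E)/(2*v))
x(-99, (58 + 33) - 25) - Q = (½)*(71 + ((58 + 33) - 25))/(-99) - 1*25857 = (½)*(-1/99)*(71 + (91 - 25)) - 25857 = (½)*(-1/99)*(71 + 66) - 25857 = (½)*(-1/99)*137 - 25857 = -137/198 - 25857 = -5119823/198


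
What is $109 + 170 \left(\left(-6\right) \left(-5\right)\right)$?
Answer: $5209$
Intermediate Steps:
$109 + 170 \left(\left(-6\right) \left(-5\right)\right) = 109 + 170 \cdot 30 = 109 + 5100 = 5209$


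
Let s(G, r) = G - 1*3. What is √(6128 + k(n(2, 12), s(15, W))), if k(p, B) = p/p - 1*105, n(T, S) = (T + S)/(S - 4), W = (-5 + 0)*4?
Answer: 2*√1506 ≈ 77.614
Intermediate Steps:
W = -20 (W = -5*4 = -20)
n(T, S) = (S + T)/(-4 + S)
s(G, r) = -3 + G (s(G, r) = G - 3 = -3 + G)
k(p, B) = -104 (k(p, B) = 1 - 105 = -104)
√(6128 + k(n(2, 12), s(15, W))) = √(6128 - 104) = √6024 = 2*√1506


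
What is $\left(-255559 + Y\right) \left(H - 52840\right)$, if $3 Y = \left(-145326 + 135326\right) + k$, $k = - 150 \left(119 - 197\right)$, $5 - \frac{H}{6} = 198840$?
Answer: $\frac{953046595450}{3} \approx 3.1768 \cdot 10^{11}$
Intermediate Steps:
$H = -1193010$ ($H = 30 - 1193040 = -1193010$)
$k = 11700$ ($k = \left(-150\right) \left(-78\right) = 11700$)
$Y = \frac{1700}{3}$ ($Y = \frac{\left(-145326 + 135326\right) + 11700}{3} = \frac{-10000 + 11700}{3} = \frac{1}{3} \cdot 1700 = \frac{1700}{3} \approx 566.67$)
$\left(-255559 + Y\right) \left(H - 52840\right) = \left(-255559 + \frac{1700}{3}\right) \left(-1193010 - 52840\right) = \left(- \frac{764977}{3}\right) \left(-1245850\right) = \frac{953046595450}{3}$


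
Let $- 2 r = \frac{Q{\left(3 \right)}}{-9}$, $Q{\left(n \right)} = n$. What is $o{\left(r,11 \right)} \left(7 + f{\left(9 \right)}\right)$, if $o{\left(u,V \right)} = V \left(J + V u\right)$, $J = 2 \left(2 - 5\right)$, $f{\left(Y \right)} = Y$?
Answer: $- \frac{2200}{3} \approx -733.33$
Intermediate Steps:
$r = \frac{1}{6}$ ($r = - \frac{3 \frac{1}{-9}}{2} = - \frac{3 \left(- \frac{1}{9}\right)}{2} = \left(- \frac{1}{2}\right) \left(- \frac{1}{3}\right) = \frac{1}{6} \approx 0.16667$)
$J = -6$ ($J = 2 \left(-3\right) = -6$)
$o{\left(u,V \right)} = V \left(-6 + V u\right)$
$o{\left(r,11 \right)} \left(7 + f{\left(9 \right)}\right) = 11 \left(-6 + 11 \cdot \frac{1}{6}\right) \left(7 + 9\right) = 11 \left(-6 + \frac{11}{6}\right) 16 = 11 \left(- \frac{25}{6}\right) 16 = \left(- \frac{275}{6}\right) 16 = - \frac{2200}{3}$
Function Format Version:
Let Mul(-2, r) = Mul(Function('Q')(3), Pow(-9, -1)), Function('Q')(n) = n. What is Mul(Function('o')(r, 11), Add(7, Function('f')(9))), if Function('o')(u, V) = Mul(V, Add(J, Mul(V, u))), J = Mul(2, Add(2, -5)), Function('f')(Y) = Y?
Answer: Rational(-2200, 3) ≈ -733.33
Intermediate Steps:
r = Rational(1, 6) (r = Mul(Rational(-1, 2), Mul(3, Pow(-9, -1))) = Mul(Rational(-1, 2), Mul(3, Rational(-1, 9))) = Mul(Rational(-1, 2), Rational(-1, 3)) = Rational(1, 6) ≈ 0.16667)
J = -6 (J = Mul(2, -3) = -6)
Function('o')(u, V) = Mul(V, Add(-6, Mul(V, u)))
Mul(Function('o')(r, 11), Add(7, Function('f')(9))) = Mul(Mul(11, Add(-6, Mul(11, Rational(1, 6)))), Add(7, 9)) = Mul(Mul(11, Add(-6, Rational(11, 6))), 16) = Mul(Mul(11, Rational(-25, 6)), 16) = Mul(Rational(-275, 6), 16) = Rational(-2200, 3)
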